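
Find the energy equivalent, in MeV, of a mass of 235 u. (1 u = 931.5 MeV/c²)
E = mc² = 2.189e5 MeV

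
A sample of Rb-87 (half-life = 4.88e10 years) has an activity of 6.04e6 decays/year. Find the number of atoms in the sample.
N = A/λ = 4.252e17 atoms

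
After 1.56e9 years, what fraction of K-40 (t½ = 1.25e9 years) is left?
N/N₀ = (1/2)^(t/t½) = 0.421 = 42.1%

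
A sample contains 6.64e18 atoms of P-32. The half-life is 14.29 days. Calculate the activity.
A = λN = 3.221e17 decays/day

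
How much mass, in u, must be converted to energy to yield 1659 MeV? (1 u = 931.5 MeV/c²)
m = E/c² = 1.781 u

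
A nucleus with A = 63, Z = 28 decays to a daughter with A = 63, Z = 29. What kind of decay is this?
ΔA = 0, ΔZ = +1 ⇒ beta-minus decay (β⁻)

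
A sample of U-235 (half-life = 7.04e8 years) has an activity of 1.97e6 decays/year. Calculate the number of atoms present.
N = A/λ = 2.001e15 atoms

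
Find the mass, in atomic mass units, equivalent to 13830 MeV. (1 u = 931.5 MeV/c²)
m = E/c² = 14.85 u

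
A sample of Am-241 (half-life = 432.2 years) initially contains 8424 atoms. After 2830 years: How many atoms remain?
N = N₀(1/2)^(t/t½) = 90.03 atoms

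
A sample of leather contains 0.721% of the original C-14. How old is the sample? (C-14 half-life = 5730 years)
Age = t½ × log₂(1/ratio) = 40770 years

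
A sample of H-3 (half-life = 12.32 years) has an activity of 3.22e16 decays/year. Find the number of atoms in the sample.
N = A/λ = 5.723e17 atoms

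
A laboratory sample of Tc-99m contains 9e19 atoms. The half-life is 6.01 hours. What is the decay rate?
A = λN = 1.038e19 decays/hour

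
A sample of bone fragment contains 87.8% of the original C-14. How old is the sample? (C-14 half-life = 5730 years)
Age = t½ × log₂(1/ratio) = 1076 years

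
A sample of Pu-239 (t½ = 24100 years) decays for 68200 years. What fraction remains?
N/N₀ = (1/2)^(t/t½) = 0.1406 = 14.1%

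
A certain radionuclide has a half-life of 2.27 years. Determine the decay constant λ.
λ = ln(2)/t½ = 0.3054 year⁻¹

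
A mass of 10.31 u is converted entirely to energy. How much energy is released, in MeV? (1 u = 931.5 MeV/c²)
E = mc² = 9604 MeV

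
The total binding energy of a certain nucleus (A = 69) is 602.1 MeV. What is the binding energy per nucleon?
B.E./A = 602.1/69 = 8.726 MeV/nucleon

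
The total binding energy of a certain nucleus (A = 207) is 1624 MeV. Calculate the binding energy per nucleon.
B.E./A = 1624/207 = 7.845 MeV/nucleon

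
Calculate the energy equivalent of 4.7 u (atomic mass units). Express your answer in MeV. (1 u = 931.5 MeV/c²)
E = mc² = 4378 MeV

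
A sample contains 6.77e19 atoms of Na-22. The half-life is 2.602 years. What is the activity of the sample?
A = λN = 1.803e19 decays/year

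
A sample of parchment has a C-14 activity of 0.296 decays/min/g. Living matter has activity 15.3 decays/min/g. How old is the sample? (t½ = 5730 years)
Age = t½ × log₂(A₀/A) = 32610 years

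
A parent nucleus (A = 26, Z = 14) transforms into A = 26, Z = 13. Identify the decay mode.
ΔA = 0, ΔZ = -1 ⇒ beta-plus decay (β⁺) or electron capture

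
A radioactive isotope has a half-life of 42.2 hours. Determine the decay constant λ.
λ = ln(2)/t½ = 0.01643 hour⁻¹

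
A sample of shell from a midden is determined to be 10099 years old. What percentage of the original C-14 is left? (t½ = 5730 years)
N/N₀ = (1/2)^(t/t½) = 0.2947 = 29.5%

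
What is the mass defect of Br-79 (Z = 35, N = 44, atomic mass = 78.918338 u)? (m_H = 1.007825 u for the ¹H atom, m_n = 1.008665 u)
Δm = Z·m_H + N·m_n − M = 0.7368 u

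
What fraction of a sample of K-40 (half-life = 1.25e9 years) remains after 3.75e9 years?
N/N₀ = (1/2)^(t/t½) = 0.125 = 12.5%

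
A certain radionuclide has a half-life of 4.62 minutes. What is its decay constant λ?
λ = ln(2)/t½ = 0.15 minute⁻¹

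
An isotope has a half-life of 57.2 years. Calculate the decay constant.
λ = ln(2)/t½ = 0.01212 year⁻¹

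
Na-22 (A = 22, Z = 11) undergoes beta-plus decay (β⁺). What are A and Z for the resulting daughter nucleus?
Daughter: A = 22, Z = 10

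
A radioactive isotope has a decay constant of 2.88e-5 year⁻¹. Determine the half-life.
t½ = ln(2)/λ = 24070 years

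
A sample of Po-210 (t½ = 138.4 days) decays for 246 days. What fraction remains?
N/N₀ = (1/2)^(t/t½) = 0.2917 = 29.2%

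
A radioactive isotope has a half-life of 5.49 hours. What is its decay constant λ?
λ = ln(2)/t½ = 0.1263 hour⁻¹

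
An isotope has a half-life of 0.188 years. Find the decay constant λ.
λ = ln(2)/t½ = 3.687 year⁻¹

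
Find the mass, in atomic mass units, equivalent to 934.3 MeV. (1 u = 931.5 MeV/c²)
m = E/c² = 1.003 u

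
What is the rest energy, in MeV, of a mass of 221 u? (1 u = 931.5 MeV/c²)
E = mc² = 2.059e5 MeV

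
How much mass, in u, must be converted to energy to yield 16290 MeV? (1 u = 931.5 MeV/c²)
m = E/c² = 17.49 u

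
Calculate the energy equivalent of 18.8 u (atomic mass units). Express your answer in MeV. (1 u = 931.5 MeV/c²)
E = mc² = 17510 MeV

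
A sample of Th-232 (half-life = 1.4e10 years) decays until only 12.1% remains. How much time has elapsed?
t = t½ × log₂(N₀/N) = 4.266e10 years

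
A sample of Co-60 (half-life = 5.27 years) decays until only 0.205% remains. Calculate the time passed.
t = t½ × log₂(N₀/N) = 47.06 years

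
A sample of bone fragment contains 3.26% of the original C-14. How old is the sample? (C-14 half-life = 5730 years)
Age = t½ × log₂(1/ratio) = 28300 years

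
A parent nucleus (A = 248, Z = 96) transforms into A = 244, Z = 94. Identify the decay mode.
ΔA = -4, ΔZ = -2 ⇒ alpha decay (α)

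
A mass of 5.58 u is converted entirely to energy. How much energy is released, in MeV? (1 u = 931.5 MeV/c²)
E = mc² = 5198 MeV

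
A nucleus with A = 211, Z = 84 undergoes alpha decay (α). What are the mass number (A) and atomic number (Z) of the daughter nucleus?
Daughter: A = 207, Z = 82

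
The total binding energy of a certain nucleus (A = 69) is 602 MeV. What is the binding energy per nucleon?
B.E./A = 602/69 = 8.725 MeV/nucleon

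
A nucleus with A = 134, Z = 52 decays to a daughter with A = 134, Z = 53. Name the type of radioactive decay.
ΔA = 0, ΔZ = +1 ⇒ beta-minus decay (β⁻)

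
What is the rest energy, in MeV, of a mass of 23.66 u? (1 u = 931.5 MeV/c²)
E = mc² = 22040 MeV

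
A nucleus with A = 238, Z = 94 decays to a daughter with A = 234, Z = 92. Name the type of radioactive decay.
ΔA = -4, ΔZ = -2 ⇒ alpha decay (α)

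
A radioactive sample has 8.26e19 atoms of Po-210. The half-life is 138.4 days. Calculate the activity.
A = λN = 4.137e17 decays/day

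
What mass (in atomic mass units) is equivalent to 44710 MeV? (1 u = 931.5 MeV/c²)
m = E/c² = 48 u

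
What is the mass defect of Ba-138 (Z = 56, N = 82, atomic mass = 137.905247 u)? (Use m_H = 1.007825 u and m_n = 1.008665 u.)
Δm = Z·m_H + N·m_n − M = 1.243 u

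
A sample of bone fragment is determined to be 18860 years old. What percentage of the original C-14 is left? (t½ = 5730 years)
N/N₀ = (1/2)^(t/t½) = 0.1021 = 10.2%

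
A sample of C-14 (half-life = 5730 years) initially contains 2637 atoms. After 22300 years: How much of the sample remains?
N = N₀(1/2)^(t/t½) = 177.6 atoms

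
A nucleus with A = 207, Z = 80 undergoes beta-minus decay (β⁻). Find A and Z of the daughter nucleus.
Daughter: A = 207, Z = 81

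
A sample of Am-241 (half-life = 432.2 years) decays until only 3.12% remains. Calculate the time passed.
t = t½ × log₂(N₀/N) = 2162 years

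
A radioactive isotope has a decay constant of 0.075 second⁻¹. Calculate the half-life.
t½ = ln(2)/λ = 9.242 seconds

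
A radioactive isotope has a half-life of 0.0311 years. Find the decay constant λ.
λ = ln(2)/t½ = 22.29 year⁻¹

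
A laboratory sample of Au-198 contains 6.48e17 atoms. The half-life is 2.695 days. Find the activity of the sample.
A = λN = 1.667e17 decays/day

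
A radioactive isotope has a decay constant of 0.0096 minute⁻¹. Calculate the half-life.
t½ = ln(2)/λ = 72.2 minutes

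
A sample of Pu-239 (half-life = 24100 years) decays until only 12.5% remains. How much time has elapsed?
t = t½ × log₂(N₀/N) = 72300 years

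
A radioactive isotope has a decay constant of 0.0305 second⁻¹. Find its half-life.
t½ = ln(2)/λ = 22.73 seconds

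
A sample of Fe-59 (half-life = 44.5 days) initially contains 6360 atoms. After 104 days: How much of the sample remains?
N = N₀(1/2)^(t/t½) = 1259 atoms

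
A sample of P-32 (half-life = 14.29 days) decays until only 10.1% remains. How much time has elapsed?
t = t½ × log₂(N₀/N) = 47.27 days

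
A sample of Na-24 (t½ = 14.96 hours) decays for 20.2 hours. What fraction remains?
N/N₀ = (1/2)^(t/t½) = 0.3922 = 39.2%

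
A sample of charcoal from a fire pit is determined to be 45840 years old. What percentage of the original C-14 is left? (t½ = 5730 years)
N/N₀ = (1/2)^(t/t½) = 0.003906 = 0.391%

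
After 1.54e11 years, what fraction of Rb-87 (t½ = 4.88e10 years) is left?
N/N₀ = (1/2)^(t/t½) = 0.1122 = 11.2%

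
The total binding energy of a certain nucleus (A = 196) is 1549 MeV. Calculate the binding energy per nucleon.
B.E./A = 1549/196 = 7.903 MeV/nucleon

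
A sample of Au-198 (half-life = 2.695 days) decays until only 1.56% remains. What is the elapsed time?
t = t½ × log₂(N₀/N) = 16.18 days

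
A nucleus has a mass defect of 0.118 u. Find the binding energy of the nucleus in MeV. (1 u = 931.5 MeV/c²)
B.E. = Δm × 931.5 = 109.9 MeV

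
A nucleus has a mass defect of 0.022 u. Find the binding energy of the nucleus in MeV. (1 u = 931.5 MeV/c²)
B.E. = Δm × 931.5 = 20.49 MeV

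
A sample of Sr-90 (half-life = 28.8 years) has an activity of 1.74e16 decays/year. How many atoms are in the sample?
N = A/λ = 7.23e17 atoms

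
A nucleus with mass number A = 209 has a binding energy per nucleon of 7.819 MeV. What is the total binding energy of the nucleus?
B.E. = 7.819 × 209 = 1634 MeV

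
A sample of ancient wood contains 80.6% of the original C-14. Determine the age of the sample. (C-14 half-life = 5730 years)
Age = t½ × log₂(1/ratio) = 1783 years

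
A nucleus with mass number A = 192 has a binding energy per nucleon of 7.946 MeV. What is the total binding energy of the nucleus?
B.E. = 7.946 × 192 = 1526 MeV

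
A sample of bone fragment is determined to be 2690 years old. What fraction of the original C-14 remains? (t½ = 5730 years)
N/N₀ = (1/2)^(t/t½) = 0.7222 = 72.2%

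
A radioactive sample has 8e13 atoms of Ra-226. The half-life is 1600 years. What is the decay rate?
A = λN = 3.466e10 decays/year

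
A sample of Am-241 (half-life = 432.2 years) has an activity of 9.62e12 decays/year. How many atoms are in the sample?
N = A/λ = 5.998e15 atoms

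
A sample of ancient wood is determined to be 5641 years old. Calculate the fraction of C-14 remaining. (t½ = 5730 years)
N/N₀ = (1/2)^(t/t½) = 0.5054 = 50.5%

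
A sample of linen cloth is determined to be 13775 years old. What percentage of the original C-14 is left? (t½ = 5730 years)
N/N₀ = (1/2)^(t/t½) = 0.1889 = 18.9%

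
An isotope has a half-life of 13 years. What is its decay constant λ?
λ = ln(2)/t½ = 0.05332 year⁻¹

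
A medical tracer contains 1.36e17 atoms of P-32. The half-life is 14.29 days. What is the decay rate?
A = λN = 6.597e15 decays/day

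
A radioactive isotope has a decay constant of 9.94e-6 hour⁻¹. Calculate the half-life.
t½ = ln(2)/λ = 69730 hours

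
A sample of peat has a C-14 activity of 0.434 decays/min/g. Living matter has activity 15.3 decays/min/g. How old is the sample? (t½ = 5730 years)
Age = t½ × log₂(A₀/A) = 29450 years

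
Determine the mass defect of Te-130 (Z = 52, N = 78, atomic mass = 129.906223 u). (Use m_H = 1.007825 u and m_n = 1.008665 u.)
Δm = Z·m_H + N·m_n − M = 1.177 u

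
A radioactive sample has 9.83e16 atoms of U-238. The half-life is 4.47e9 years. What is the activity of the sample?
A = λN = 1.524e7 decays/year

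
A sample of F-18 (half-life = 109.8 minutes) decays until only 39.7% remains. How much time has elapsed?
t = t½ × log₂(N₀/N) = 146.3 minutes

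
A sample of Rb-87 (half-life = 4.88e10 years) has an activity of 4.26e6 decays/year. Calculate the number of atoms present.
N = A/λ = 2.999e17 atoms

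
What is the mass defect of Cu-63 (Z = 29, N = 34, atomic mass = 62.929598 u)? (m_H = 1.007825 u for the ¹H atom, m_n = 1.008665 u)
Δm = Z·m_H + N·m_n − M = 0.5919 u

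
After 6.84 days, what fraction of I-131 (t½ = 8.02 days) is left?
N/N₀ = (1/2)^(t/t½) = 0.5537 = 55.4%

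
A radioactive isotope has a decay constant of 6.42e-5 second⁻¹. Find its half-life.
t½ = ln(2)/λ = 10800 seconds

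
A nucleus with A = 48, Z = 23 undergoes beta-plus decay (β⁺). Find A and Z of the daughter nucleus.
Daughter: A = 48, Z = 22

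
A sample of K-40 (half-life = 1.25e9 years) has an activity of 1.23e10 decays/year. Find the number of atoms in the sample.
N = A/λ = 2.218e19 atoms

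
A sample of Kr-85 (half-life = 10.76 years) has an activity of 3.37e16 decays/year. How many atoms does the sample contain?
N = A/λ = 5.231e17 atoms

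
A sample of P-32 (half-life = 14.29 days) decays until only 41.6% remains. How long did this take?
t = t½ × log₂(N₀/N) = 18.08 days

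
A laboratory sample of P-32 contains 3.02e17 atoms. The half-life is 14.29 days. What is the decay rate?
A = λN = 1.465e16 decays/day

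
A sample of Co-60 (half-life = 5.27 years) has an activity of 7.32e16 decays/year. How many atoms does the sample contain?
N = A/λ = 5.565e17 atoms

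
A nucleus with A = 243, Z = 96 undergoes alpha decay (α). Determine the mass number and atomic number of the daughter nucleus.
Daughter: A = 239, Z = 94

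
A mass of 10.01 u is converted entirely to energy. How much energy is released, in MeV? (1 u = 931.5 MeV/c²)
E = mc² = 9324 MeV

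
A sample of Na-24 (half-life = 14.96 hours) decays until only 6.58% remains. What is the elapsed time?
t = t½ × log₂(N₀/N) = 58.73 hours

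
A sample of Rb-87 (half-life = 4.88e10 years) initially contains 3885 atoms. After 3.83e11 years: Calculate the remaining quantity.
N = N₀(1/2)^(t/t½) = 16.86 atoms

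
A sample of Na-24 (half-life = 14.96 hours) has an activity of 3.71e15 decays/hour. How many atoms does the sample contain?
N = A/λ = 8.007e16 atoms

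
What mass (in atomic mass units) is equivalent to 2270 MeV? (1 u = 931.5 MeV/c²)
m = E/c² = 2.437 u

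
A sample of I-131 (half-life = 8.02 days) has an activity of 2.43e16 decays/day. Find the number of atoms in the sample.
N = A/λ = 2.812e17 atoms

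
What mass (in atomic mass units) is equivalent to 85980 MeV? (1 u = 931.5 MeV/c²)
m = E/c² = 92.3 u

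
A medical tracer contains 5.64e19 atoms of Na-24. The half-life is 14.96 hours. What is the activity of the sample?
A = λN = 2.613e18 decays/hour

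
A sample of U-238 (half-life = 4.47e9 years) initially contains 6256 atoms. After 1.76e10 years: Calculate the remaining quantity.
N = N₀(1/2)^(t/t½) = 408.4 atoms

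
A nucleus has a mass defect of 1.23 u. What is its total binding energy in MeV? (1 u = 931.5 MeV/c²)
B.E. = Δm × 931.5 = 1146 MeV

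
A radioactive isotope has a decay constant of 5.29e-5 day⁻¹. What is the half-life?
t½ = ln(2)/λ = 13100 days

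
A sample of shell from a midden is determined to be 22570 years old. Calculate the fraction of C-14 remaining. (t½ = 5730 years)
N/N₀ = (1/2)^(t/t½) = 0.0652 = 6.52%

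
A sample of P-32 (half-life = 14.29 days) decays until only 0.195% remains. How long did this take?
t = t½ × log₂(N₀/N) = 128.6 days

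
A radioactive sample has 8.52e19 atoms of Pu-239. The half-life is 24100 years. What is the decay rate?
A = λN = 2.45e15 decays/year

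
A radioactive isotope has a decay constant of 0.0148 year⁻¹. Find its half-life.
t½ = ln(2)/λ = 46.83 years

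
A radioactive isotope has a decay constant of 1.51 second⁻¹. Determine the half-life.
t½ = ln(2)/λ = 0.459 seconds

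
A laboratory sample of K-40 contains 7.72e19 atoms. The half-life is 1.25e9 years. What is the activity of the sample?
A = λN = 4.281e10 decays/year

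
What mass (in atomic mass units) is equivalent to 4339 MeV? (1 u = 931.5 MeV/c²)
m = E/c² = 4.658 u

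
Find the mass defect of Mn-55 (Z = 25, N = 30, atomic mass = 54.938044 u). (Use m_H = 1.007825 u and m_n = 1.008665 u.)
Δm = Z·m_H + N·m_n − M = 0.5175 u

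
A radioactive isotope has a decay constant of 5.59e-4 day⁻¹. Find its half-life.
t½ = ln(2)/λ = 1240 days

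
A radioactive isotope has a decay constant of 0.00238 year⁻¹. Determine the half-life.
t½ = ln(2)/λ = 291.2 years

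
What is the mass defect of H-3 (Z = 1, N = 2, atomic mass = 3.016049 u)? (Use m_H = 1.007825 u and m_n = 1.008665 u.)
Δm = Z·m_H + N·m_n − M = 0.009106 u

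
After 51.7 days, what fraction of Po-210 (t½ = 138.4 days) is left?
N/N₀ = (1/2)^(t/t½) = 0.7719 = 77.2%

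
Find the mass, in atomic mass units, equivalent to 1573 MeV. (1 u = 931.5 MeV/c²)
m = E/c² = 1.689 u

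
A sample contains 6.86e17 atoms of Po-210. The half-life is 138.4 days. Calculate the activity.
A = λN = 3.436e15 decays/day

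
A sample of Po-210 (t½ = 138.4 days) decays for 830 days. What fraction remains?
N/N₀ = (1/2)^(t/t½) = 0.01566 = 1.57%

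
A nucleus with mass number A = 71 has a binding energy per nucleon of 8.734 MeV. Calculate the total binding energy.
B.E. = 8.734 × 71 = 620.1 MeV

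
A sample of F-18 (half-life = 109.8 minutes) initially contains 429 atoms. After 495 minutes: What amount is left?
N = N₀(1/2)^(t/t½) = 18.85 atoms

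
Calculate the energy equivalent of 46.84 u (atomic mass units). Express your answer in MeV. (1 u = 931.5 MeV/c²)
E = mc² = 43630 MeV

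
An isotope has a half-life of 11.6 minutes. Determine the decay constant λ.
λ = ln(2)/t½ = 0.05975 minute⁻¹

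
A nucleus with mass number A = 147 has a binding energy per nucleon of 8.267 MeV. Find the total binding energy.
B.E. = 8.267 × 147 = 1215 MeV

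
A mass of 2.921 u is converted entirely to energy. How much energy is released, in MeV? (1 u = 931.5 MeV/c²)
E = mc² = 2721 MeV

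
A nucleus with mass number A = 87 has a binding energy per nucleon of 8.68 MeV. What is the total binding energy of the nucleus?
B.E. = 8.68 × 87 = 755.2 MeV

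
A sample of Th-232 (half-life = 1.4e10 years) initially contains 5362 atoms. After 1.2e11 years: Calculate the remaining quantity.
N = N₀(1/2)^(t/t½) = 14.1 atoms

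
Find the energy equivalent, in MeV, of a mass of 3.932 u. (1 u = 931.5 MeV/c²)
E = mc² = 3663 MeV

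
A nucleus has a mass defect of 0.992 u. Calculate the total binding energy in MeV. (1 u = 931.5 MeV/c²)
B.E. = Δm × 931.5 = 924 MeV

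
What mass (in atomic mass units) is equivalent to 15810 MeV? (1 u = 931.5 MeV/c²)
m = E/c² = 16.97 u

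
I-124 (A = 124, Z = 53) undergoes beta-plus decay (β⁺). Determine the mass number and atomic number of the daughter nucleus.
Daughter: A = 124, Z = 52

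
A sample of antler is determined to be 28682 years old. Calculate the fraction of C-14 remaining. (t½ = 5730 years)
N/N₀ = (1/2)^(t/t½) = 0.03113 = 3.11%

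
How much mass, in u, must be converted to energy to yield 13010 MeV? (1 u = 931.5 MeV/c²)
m = E/c² = 13.97 u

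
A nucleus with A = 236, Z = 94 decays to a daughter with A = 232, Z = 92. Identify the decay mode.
ΔA = -4, ΔZ = -2 ⇒ alpha decay (α)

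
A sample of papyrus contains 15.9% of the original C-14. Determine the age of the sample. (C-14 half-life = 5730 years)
Age = t½ × log₂(1/ratio) = 15200 years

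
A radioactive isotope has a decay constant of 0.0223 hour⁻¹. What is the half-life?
t½ = ln(2)/λ = 31.08 hours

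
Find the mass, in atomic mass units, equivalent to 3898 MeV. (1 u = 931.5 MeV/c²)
m = E/c² = 4.185 u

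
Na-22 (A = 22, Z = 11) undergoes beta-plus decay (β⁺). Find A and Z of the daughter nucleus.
Daughter: A = 22, Z = 10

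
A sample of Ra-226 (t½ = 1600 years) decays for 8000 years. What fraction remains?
N/N₀ = (1/2)^(t/t½) = 0.03125 = 3.12%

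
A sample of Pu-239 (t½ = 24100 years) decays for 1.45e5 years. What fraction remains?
N/N₀ = (1/2)^(t/t½) = 0.01545 = 1.54%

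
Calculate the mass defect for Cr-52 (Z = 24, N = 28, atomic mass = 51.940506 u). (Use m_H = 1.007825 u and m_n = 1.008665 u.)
Δm = Z·m_H + N·m_n − M = 0.4899 u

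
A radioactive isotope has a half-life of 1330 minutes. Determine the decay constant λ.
λ = ln(2)/t½ = 5.212e-4 minute⁻¹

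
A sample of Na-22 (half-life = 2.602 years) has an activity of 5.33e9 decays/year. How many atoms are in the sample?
N = A/λ = 2.001e10 atoms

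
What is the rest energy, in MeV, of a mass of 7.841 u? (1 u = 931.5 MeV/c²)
E = mc² = 7304 MeV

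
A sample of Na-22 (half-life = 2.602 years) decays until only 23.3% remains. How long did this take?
t = t½ × log₂(N₀/N) = 5.468 years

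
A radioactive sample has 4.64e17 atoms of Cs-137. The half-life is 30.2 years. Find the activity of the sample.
A = λN = 1.065e16 decays/year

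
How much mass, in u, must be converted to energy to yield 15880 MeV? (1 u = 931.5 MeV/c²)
m = E/c² = 17.05 u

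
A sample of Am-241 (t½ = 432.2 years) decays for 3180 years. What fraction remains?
N/N₀ = (1/2)^(t/t½) = 0.006097 = 0.61%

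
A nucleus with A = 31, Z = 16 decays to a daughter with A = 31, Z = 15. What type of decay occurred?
ΔA = 0, ΔZ = -1 ⇒ beta-plus decay (β⁺) or electron capture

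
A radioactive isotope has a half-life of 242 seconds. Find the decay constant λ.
λ = ln(2)/t½ = 0.002864 second⁻¹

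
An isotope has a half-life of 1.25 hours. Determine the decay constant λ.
λ = ln(2)/t½ = 0.5545 hour⁻¹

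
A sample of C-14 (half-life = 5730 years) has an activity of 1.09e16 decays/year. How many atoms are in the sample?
N = A/λ = 9.011e19 atoms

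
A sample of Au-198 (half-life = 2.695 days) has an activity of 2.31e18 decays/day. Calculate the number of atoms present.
N = A/λ = 8.981e18 atoms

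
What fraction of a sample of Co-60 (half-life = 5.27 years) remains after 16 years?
N/N₀ = (1/2)^(t/t½) = 0.1219 = 12.2%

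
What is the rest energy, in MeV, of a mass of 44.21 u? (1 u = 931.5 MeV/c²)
E = mc² = 41180 MeV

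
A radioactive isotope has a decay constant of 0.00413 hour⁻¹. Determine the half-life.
t½ = ln(2)/λ = 167.8 hours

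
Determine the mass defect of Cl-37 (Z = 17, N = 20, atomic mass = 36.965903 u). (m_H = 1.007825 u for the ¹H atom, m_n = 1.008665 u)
Δm = Z·m_H + N·m_n − M = 0.3404 u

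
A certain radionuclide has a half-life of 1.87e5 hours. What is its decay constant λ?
λ = ln(2)/t½ = 3.707e-6 hour⁻¹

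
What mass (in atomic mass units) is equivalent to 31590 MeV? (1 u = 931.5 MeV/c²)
m = E/c² = 33.91 u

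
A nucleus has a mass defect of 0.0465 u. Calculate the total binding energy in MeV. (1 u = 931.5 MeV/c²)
B.E. = Δm × 931.5 = 43.31 MeV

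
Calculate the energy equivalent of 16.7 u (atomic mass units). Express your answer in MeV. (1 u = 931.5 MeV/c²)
E = mc² = 15560 MeV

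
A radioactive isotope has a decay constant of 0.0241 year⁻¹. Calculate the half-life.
t½ = ln(2)/λ = 28.76 years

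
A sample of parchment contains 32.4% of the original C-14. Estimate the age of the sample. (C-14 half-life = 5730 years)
Age = t½ × log₂(1/ratio) = 9317 years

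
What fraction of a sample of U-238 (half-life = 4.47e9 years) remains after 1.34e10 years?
N/N₀ = (1/2)^(t/t½) = 0.1252 = 12.5%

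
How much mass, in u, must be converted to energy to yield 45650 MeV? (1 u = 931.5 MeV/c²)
m = E/c² = 49.01 u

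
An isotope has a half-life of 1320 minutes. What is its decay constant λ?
λ = ln(2)/t½ = 5.251e-4 minute⁻¹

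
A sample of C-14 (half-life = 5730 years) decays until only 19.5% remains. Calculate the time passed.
t = t½ × log₂(N₀/N) = 13510 years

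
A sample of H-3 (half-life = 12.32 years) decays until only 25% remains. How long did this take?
t = t½ × log₂(N₀/N) = 24.64 years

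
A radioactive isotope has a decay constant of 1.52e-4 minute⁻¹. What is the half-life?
t½ = ln(2)/λ = 4560 minutes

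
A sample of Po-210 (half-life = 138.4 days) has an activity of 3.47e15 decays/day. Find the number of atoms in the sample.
N = A/λ = 6.929e17 atoms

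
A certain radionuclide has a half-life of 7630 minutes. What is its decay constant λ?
λ = ln(2)/t½ = 9.084e-5 minute⁻¹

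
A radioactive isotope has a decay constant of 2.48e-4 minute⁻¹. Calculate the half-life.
t½ = ln(2)/λ = 2795 minutes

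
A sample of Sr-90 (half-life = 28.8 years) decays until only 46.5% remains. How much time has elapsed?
t = t½ × log₂(N₀/N) = 31.82 years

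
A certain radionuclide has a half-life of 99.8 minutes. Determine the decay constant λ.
λ = ln(2)/t½ = 0.006945 minute⁻¹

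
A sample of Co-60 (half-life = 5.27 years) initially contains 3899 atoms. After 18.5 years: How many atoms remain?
N = N₀(1/2)^(t/t½) = 342.1 atoms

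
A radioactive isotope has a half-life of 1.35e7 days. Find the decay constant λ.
λ = ln(2)/t½ = 5.134e-8 day⁻¹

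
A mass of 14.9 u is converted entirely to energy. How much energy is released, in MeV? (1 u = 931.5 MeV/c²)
E = mc² = 13880 MeV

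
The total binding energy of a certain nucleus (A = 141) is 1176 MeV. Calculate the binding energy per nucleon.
B.E./A = 1176/141 = 8.34 MeV/nucleon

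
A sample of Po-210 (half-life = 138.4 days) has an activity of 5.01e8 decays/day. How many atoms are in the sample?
N = A/λ = 1e11 atoms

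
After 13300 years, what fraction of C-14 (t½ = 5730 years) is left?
N/N₀ = (1/2)^(t/t½) = 0.2001 = 20%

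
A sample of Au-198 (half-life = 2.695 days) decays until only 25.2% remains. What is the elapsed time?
t = t½ × log₂(N₀/N) = 5.359 days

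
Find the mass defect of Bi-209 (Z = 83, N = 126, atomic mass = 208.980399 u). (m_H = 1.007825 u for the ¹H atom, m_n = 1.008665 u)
Δm = Z·m_H + N·m_n − M = 1.761 u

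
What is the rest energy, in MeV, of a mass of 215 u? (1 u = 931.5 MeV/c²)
E = mc² = 2.003e5 MeV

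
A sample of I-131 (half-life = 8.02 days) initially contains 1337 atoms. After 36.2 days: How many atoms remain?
N = N₀(1/2)^(t/t½) = 58.53 atoms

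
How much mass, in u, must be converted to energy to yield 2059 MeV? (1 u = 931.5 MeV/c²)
m = E/c² = 2.21 u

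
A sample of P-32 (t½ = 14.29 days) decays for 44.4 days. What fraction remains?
N/N₀ = (1/2)^(t/t½) = 0.1161 = 11.6%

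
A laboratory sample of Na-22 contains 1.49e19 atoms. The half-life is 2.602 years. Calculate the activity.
A = λN = 3.969e18 decays/year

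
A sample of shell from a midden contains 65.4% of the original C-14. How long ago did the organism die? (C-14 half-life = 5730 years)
Age = t½ × log₂(1/ratio) = 3510 years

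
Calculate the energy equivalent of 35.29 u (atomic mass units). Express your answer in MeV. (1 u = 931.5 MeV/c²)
E = mc² = 32870 MeV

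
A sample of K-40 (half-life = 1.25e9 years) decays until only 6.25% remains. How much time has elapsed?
t = t½ × log₂(N₀/N) = 5e9 years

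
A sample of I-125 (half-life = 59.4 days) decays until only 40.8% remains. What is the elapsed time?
t = t½ × log₂(N₀/N) = 76.83 days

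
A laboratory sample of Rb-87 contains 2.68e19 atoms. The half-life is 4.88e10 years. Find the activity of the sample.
A = λN = 3.807e8 decays/year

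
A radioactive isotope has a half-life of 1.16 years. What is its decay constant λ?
λ = ln(2)/t½ = 0.5975 year⁻¹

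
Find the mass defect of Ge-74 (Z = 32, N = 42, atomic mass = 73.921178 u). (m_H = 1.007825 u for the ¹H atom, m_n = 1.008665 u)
Δm = Z·m_H + N·m_n − M = 0.6932 u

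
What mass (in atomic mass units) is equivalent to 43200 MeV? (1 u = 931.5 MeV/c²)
m = E/c² = 46.38 u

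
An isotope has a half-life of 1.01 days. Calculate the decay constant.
λ = ln(2)/t½ = 0.6863 day⁻¹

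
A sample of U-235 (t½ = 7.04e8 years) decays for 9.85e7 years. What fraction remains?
N/N₀ = (1/2)^(t/t½) = 0.9076 = 90.8%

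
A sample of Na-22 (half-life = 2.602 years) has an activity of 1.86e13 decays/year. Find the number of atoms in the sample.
N = A/λ = 6.982e13 atoms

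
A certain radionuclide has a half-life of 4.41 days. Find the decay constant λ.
λ = ln(2)/t½ = 0.1572 day⁻¹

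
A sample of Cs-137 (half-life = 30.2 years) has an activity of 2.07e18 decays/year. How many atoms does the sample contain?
N = A/λ = 9.019e19 atoms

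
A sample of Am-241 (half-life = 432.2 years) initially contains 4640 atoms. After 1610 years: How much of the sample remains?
N = N₀(1/2)^(t/t½) = 350.9 atoms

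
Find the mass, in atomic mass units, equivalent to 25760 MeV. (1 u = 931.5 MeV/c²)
m = E/c² = 27.65 u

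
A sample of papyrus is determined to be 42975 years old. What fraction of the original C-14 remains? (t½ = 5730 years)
N/N₀ = (1/2)^(t/t½) = 0.005524 = 0.552%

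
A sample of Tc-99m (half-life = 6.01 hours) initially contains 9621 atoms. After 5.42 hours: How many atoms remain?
N = N₀(1/2)^(t/t½) = 5149 atoms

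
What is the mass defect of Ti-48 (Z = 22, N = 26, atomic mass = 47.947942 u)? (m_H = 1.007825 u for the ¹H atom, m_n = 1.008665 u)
Δm = Z·m_H + N·m_n − M = 0.4495 u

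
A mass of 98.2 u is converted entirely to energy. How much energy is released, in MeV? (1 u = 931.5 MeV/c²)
E = mc² = 91470 MeV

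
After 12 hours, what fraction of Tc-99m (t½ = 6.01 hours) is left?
N/N₀ = (1/2)^(t/t½) = 0.2506 = 25.1%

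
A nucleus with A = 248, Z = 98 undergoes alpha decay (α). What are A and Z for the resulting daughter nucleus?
Daughter: A = 244, Z = 96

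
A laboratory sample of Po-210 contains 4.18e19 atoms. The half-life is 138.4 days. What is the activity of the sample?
A = λN = 2.093e17 decays/day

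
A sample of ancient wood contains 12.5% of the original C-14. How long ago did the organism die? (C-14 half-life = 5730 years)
Age = t½ × log₂(1/ratio) = 17190 years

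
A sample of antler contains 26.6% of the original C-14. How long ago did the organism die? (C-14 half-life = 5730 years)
Age = t½ × log₂(1/ratio) = 10950 years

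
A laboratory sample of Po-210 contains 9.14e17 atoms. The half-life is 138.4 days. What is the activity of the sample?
A = λN = 4.578e15 decays/day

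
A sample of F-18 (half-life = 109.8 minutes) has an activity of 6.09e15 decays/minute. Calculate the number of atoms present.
N = A/λ = 9.647e17 atoms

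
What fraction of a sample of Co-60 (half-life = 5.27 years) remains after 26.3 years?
N/N₀ = (1/2)^(t/t½) = 0.03146 = 3.15%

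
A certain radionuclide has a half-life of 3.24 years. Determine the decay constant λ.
λ = ln(2)/t½ = 0.2139 year⁻¹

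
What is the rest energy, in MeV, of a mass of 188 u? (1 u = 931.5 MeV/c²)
E = mc² = 1.751e5 MeV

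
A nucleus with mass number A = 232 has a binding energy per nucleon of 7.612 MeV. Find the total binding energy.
B.E. = 7.612 × 232 = 1766 MeV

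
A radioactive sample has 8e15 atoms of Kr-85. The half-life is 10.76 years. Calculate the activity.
A = λN = 5.154e14 decays/year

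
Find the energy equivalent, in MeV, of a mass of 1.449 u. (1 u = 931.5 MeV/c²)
E = mc² = 1350 MeV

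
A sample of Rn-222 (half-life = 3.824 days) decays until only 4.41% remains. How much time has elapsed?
t = t½ × log₂(N₀/N) = 17.22 days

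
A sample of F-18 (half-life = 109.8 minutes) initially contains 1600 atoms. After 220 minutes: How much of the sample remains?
N = N₀(1/2)^(t/t½) = 399 atoms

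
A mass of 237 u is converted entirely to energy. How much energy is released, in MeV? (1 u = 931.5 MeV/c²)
E = mc² = 2.208e5 MeV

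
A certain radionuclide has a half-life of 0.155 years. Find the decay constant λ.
λ = ln(2)/t½ = 4.472 year⁻¹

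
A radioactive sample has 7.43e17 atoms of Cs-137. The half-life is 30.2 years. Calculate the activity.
A = λN = 1.705e16 decays/year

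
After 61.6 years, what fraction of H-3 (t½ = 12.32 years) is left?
N/N₀ = (1/2)^(t/t½) = 0.03125 = 3.12%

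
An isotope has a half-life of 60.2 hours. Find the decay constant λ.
λ = ln(2)/t½ = 0.01151 hour⁻¹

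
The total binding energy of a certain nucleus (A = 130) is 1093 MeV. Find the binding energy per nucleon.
B.E./A = 1093/130 = 8.408 MeV/nucleon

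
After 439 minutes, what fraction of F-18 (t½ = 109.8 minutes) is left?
N/N₀ = (1/2)^(t/t½) = 0.06258 = 6.26%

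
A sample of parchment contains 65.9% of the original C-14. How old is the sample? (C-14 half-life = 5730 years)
Age = t½ × log₂(1/ratio) = 3447 years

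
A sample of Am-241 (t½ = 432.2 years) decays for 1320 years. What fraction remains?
N/N₀ = (1/2)^(t/t½) = 0.1204 = 12%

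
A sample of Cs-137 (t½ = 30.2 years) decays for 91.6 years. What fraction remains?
N/N₀ = (1/2)^(t/t½) = 0.1222 = 12.2%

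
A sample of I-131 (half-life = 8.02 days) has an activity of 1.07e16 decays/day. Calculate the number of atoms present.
N = A/λ = 1.238e17 atoms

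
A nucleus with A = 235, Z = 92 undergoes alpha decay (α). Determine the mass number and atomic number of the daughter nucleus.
Daughter: A = 231, Z = 90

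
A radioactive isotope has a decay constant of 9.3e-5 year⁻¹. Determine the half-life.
t½ = ln(2)/λ = 7453 years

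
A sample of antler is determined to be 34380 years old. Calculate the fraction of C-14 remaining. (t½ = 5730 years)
N/N₀ = (1/2)^(t/t½) = 0.01562 = 1.56%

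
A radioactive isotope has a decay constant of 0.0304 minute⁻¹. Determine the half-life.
t½ = ln(2)/λ = 22.8 minutes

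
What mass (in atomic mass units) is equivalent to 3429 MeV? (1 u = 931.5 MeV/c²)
m = E/c² = 3.681 u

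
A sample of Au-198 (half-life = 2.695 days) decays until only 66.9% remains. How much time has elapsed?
t = t½ × log₂(N₀/N) = 1.563 days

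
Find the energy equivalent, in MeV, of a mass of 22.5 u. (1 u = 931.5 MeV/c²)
E = mc² = 20960 MeV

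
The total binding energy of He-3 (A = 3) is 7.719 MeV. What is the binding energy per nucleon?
B.E./A = 7.719/3 = 2.573 MeV/nucleon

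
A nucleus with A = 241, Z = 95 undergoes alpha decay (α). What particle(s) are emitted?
α particle = ⁴₂He (2 protons + 2 neutrons)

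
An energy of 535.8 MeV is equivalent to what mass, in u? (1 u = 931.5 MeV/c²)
m = E/c² = 0.5752 u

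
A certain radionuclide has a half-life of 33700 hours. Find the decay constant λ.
λ = ln(2)/t½ = 2.057e-5 hour⁻¹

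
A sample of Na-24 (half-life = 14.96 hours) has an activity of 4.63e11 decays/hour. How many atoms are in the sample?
N = A/λ = 9.993e12 atoms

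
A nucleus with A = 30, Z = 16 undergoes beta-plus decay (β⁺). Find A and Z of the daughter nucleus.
Daughter: A = 30, Z = 15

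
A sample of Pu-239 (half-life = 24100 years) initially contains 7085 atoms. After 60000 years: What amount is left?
N = N₀(1/2)^(t/t½) = 1262 atoms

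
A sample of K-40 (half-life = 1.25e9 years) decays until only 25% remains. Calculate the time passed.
t = t½ × log₂(N₀/N) = 2.5e9 years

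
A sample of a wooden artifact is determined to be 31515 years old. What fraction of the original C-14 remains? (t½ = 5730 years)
N/N₀ = (1/2)^(t/t½) = 0.0221 = 2.21%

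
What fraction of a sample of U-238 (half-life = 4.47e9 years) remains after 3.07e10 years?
N/N₀ = (1/2)^(t/t½) = 0.008561 = 0.856%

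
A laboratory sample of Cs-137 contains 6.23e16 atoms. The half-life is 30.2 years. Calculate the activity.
A = λN = 1.43e15 decays/year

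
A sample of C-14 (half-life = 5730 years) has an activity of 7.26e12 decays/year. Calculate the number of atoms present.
N = A/λ = 6.002e16 atoms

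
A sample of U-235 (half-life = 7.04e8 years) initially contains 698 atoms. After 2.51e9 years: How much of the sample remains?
N = N₀(1/2)^(t/t½) = 58.96 atoms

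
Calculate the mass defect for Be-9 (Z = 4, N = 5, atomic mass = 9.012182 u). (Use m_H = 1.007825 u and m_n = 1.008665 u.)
Δm = Z·m_H + N·m_n − M = 0.06244 u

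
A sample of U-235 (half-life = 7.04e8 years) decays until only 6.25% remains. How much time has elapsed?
t = t½ × log₂(N₀/N) = 2.816e9 years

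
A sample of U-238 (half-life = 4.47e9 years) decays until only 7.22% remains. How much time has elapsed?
t = t½ × log₂(N₀/N) = 1.695e10 years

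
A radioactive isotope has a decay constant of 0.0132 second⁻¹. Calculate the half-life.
t½ = ln(2)/λ = 52.51 seconds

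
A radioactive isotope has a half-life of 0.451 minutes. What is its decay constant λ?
λ = ln(2)/t½ = 1.537 minute⁻¹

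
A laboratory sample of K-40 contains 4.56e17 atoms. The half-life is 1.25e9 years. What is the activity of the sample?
A = λN = 2.529e8 decays/year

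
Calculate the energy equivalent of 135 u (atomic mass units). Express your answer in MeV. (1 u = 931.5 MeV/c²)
E = mc² = 1.258e5 MeV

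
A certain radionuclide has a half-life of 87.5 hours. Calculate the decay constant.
λ = ln(2)/t½ = 0.007922 hour⁻¹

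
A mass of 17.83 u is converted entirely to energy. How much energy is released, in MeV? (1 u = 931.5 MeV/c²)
E = mc² = 16610 MeV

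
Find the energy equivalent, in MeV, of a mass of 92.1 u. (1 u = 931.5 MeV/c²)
E = mc² = 85790 MeV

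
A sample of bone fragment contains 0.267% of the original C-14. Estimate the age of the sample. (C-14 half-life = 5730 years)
Age = t½ × log₂(1/ratio) = 48990 years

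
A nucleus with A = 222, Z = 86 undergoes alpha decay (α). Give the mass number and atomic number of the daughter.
Daughter: A = 218, Z = 84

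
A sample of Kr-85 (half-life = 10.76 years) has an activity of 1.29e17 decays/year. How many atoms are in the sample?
N = A/λ = 2.003e18 atoms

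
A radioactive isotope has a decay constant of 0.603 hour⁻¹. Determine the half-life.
t½ = ln(2)/λ = 1.149 hours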